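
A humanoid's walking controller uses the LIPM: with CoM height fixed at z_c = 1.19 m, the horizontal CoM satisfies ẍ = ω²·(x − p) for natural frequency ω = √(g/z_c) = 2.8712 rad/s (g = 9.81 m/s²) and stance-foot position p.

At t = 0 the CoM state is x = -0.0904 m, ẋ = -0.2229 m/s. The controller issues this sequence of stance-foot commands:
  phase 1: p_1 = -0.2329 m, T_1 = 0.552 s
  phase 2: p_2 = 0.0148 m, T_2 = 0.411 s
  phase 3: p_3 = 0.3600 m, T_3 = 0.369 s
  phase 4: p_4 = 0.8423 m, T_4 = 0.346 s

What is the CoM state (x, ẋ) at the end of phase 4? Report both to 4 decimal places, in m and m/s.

x = -0.3971, ẋ = -2.8957

phase 1: p=-0.2329, T=0.552, ωT=1.584902, cosh=2.541891, sinh=2.336924; start (x,ẋ)=(-0.090400, -0.222900) → end (x,ẋ)=(-0.052103, 0.389555)
phase 2: p=0.0148, T=0.411, ωT=1.180063, cosh=1.780920, sinh=1.473660; start (x,ẋ)=(-0.052103, 0.389555) → end (x,ẋ)=(0.095593, 0.410689)
phase 3: p=0.3600, T=0.369, ωT=1.059473, cosh=1.615744, sinh=1.269106; start (x,ẋ)=(0.095593, 0.410689) → end (x,ẋ)=(0.114315, -0.299894)
phase 4: p=0.8423, T=0.346, ωT=0.993435, cosh=1.535399, sinh=1.165096; start (x,ẋ)=(0.114315, -0.299894) → end (x,ẋ)=(-0.397140, -2.895730)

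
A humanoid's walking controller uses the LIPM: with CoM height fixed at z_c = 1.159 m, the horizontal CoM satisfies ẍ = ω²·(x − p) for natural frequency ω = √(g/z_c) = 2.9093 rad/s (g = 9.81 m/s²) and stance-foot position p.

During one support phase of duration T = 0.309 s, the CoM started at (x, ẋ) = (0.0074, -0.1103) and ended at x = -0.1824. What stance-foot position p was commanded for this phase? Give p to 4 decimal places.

p = 0.3568

ωT = 2.9093·0.309 = 0.898974; cosh(ωT) = 1.432034, sinh(ωT) = 1.025046
x(T) = p + (x₀−p)·cosh(ωT) + (ẋ₀/ω)·sinh(ωT) ⇒ p·(1 − cosh) = x(T) − x₀·cosh − (ẋ₀/ω)·sinh
numerator   = -0.1824 − (0.0074)·1.432034 − (-0.1103/2.9093)·1.025046 = -0.154135
denominator = 1 − 1.432034 = -0.432034
p = -0.154135 / -0.432034 = 0.3568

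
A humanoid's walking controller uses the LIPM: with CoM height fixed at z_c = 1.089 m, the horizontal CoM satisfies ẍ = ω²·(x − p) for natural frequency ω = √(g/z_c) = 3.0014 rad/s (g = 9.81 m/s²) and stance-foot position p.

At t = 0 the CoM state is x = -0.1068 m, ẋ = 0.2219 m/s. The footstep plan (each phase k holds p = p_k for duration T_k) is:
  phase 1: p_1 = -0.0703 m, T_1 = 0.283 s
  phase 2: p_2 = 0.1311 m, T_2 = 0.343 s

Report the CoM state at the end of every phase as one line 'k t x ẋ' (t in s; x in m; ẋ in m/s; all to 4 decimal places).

1 0.2830 -0.0502 0.2022
2 0.6260 -0.0727 -0.3452

phase 1: p=-0.0703, T=0.283, ωT=0.849396, cosh=1.382954, sinh=0.955281; start (x,ẋ)=(-0.106800, 0.221900) → end (x,ẋ)=(-0.050152, 0.202225)
phase 2: p=0.1311, T=0.343, ωT=1.029480, cosh=1.578401, sinh=1.221209; start (x,ẋ)=(-0.050152, 0.202225) → end (x,ẋ)=(-0.072707, -0.345156)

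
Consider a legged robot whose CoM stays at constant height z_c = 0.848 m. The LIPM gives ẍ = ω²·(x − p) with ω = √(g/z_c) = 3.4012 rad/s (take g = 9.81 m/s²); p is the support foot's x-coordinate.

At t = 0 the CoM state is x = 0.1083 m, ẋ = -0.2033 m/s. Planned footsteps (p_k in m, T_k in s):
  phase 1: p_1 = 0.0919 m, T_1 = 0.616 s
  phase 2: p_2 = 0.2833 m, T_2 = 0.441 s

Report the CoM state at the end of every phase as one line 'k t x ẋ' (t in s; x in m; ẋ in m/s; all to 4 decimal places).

1 0.6160 -0.0797 -0.6154
2 1.0570 -0.9557 -4.0758

phase 1: p=0.0919, T=0.616, ωT=2.095139, cosh=4.124813, sinh=4.001759; start (x,ẋ)=(0.108300, -0.203300) → end (x,ẋ)=(-0.079650, -0.615358)
phase 2: p=0.2833, T=0.441, ωT=1.499929, cosh=2.352259, sinh=2.129113; start (x,ẋ)=(-0.079650, -0.615358) → end (x,ẋ)=(-0.955660, -4.075799)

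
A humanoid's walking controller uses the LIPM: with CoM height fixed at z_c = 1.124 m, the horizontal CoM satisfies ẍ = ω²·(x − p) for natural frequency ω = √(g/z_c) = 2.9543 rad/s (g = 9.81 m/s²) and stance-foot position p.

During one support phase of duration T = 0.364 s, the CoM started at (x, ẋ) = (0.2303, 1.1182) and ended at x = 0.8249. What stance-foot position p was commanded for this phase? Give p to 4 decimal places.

p = 0.0661

ωT = 2.9543·0.364 = 1.075365; cosh(ωT) = 1.636118, sinh(ωT) = 1.294945
x(T) = p + (x₀−p)·cosh(ωT) + (ẋ₀/ω)·sinh(ωT) ⇒ p·(1 − cosh) = x(T) − x₀·cosh − (ẋ₀/ω)·sinh
numerator   = 0.8249 − (0.2303)·1.636118 − (1.1182/2.9543)·1.294945 = -0.042034
denominator = 1 − 1.636118 = -0.636118
p = -0.042034 / -0.636118 = 0.0661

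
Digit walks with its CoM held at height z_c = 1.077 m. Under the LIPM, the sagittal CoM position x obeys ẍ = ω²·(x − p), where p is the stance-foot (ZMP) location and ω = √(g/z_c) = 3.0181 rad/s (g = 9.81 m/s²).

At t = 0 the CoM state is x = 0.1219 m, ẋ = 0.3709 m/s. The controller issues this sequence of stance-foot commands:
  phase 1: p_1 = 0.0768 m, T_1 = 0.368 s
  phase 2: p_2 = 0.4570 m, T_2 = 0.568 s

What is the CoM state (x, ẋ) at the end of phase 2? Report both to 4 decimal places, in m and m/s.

phase 1: p=0.0768, T=0.368, ωT=1.110661, cosh=1.682853, sinh=1.353511; start (x,ẋ)=(0.121900, 0.370900) → end (x,ẋ)=(0.319032, 0.808405)
phase 2: p=0.4570, T=0.568, ωT=1.714281, cosh=2.866387, sinh=2.686294; start (x,ẋ)=(0.319032, 0.808405) → end (x,ẋ)=(0.781061, 1.198628)

x = 0.7811, ẋ = 1.1986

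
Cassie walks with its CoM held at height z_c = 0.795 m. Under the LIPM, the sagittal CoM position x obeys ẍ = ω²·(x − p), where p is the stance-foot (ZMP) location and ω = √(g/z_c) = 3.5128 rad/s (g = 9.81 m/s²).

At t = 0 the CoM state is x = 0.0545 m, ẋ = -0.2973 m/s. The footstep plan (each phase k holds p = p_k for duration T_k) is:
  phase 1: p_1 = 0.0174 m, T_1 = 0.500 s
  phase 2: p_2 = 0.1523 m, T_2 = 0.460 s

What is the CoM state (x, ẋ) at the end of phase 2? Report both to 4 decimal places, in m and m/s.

phase 1: p=0.0174, T=0.500, ωT=1.756400, cosh=2.982108, sinh=2.809442; start (x,ẋ)=(0.054500, -0.297300) → end (x,ẋ)=(-0.109736, -0.520440)
phase 2: p=0.1523, T=0.460, ωT=1.615888, cosh=2.615534, sinh=2.416820; start (x,ẋ)=(-0.109736, -0.520440) → end (x,ẋ)=(-0.891130, -3.585867)

x = -0.8911, ẋ = -3.5859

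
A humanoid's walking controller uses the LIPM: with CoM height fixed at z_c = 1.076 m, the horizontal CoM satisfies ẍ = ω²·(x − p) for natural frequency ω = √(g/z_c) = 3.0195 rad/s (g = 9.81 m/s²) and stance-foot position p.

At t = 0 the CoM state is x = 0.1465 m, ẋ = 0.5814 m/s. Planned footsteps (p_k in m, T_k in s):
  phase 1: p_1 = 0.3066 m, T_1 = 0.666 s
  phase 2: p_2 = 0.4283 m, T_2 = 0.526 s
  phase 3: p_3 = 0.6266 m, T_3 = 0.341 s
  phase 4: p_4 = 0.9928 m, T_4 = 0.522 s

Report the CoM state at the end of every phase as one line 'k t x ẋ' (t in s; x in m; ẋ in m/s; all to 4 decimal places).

1 0.6660 0.4042 0.4372
2 1.1920 0.7065 0.9442
3 1.5330 1.1347 1.7853
4 2.0550 2.7192 5.4935

phase 1: p=0.3066, T=0.666, ωT=2.010987, cosh=3.802272, sinh=3.668415; start (x,ẋ)=(0.146500, 0.581400) → end (x,ẋ)=(0.404204, 0.437248)
phase 2: p=0.4283, T=0.526, ωT=1.588257, cosh=2.549745, sinh=2.345464; start (x,ẋ)=(0.404204, 0.437248) → end (x,ẋ)=(0.706504, 0.944220)
phase 3: p=0.6266, T=0.341, ωT=1.029650, cosh=1.578608, sinh=1.221476; start (x,ẋ)=(0.706504, 0.944220) → end (x,ẋ)=(1.134701, 1.785258)
phase 4: p=0.9928, T=0.522, ωT=1.576179, cosh=2.521602, sinh=2.314838; start (x,ẋ)=(1.134701, 1.785258) → end (x,ẋ)=(2.719250, 5.493549)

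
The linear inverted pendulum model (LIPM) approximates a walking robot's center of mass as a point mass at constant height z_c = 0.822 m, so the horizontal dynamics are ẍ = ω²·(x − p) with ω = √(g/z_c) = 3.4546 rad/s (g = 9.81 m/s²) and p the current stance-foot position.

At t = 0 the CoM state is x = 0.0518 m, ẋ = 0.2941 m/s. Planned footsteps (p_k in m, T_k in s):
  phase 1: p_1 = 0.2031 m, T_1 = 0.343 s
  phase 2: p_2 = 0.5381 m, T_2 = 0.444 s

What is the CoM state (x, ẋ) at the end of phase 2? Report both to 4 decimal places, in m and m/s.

x = -0.7840, ẋ = -4.2637

phase 1: p=0.2031, T=0.343, ωT=1.184928, cosh=1.788109, sinh=1.482341; start (x,ẋ)=(0.051800, 0.294100) → end (x,ẋ)=(0.058755, -0.248909)
phase 2: p=0.5381, T=0.444, ωT=1.533842, cosh=2.425831, sinh=2.210125; start (x,ẋ)=(0.058755, -0.248909) → end (x,ẋ)=(-0.783952, -4.263657)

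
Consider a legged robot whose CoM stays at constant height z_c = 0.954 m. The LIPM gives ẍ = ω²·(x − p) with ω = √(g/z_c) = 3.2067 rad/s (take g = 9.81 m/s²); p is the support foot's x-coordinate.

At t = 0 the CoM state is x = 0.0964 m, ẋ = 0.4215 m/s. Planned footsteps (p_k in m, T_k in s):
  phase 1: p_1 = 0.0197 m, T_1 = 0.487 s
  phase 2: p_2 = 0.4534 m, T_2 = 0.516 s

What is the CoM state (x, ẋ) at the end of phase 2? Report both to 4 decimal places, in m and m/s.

phase 1: p=0.0197, T=0.487, ωT=1.561663, cosh=2.488264, sinh=2.278477; start (x,ẋ)=(0.096400, 0.421500) → end (x,ẋ)=(0.510041, 1.609204)
phase 2: p=0.4534, T=0.516, ωT=1.654657, cosh=2.711222, sinh=2.520064; start (x,ẋ)=(0.510041, 1.609204) → end (x,ẋ)=(1.871599, 4.820629)

x = 1.8716, ẋ = 4.8206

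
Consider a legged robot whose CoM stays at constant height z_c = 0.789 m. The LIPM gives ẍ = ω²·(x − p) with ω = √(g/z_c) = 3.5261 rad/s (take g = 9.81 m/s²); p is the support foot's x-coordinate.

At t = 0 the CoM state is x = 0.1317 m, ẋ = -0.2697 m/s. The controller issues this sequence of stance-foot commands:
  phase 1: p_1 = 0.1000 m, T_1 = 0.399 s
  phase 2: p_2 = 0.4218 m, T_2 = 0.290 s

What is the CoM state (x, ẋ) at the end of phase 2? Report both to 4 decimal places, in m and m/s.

phase 1: p=0.1000, T=0.399, ωT=1.406914, cosh=2.164116, sinh=1.919218; start (x,ẋ)=(0.131700, -0.269700) → end (x,ẋ)=(0.021808, -0.369137)
phase 2: p=0.4218, T=0.290, ωT=1.022569, cosh=1.569999, sinh=1.210329; start (x,ẋ)=(0.021808, -0.369137) → end (x,ẋ)=(-0.332893, -2.286609)

x = -0.3329, ẋ = -2.2866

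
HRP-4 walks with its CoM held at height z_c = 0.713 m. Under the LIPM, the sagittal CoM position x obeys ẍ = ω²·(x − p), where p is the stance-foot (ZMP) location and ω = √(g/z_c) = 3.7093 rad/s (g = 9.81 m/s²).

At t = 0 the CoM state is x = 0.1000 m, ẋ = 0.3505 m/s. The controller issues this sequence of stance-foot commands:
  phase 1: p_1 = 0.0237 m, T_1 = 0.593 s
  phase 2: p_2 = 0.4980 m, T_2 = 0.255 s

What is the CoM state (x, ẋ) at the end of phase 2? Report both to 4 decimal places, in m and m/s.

phase 1: p=0.0237, T=0.593, ωT=2.199615, cosh=4.566192, sinh=4.455346; start (x,ẋ)=(0.100000, 0.350500) → end (x,ẋ)=(0.793096, 2.861401)
phase 2: p=0.4980, T=0.255, ωT=0.945871, cosh=1.481699, sinh=1.093358; start (x,ẋ)=(0.793096, 2.861401) → end (x,ẋ)=(1.778673, 5.436523)

x = 1.7787, ẋ = 5.4365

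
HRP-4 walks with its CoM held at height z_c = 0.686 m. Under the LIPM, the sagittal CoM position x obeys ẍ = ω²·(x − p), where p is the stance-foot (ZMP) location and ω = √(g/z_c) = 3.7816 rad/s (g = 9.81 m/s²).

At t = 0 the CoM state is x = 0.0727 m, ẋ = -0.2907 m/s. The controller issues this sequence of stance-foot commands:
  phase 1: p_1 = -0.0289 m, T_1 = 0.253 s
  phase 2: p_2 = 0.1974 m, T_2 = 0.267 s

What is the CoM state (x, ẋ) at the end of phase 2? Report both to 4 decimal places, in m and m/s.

x = -0.0536, ẋ = -0.7317

phase 1: p=-0.0289, T=0.253, ωT=0.956745, cosh=1.493675, sinh=1.109534; start (x,ẋ)=(0.072700, -0.290700) → end (x,ẋ)=(0.037565, -0.007917)
phase 2: p=0.1974, T=0.267, ωT=1.009687, cosh=1.554538, sinh=1.190205; start (x,ẋ)=(0.037565, -0.007917) → end (x,ẋ)=(-0.053561, -0.731704)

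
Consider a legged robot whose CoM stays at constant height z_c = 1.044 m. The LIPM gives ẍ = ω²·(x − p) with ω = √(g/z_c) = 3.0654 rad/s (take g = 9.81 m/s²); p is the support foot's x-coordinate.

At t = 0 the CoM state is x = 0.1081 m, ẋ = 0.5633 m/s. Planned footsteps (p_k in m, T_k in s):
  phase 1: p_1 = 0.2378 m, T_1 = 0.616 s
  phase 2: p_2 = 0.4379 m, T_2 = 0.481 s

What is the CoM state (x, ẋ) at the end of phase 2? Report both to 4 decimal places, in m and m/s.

phase 1: p=0.2378, T=0.616, ωT=1.888286, cosh=3.379683, sinh=3.228352; start (x,ẋ)=(0.108100, 0.563300) → end (x,ẋ)=(0.392699, 0.620240)
phase 2: p=0.4379, T=0.481, ωT=1.474457, cosh=2.298784, sinh=2.069881; start (x,ẋ)=(0.392699, 0.620240) → end (x,ẋ)=(0.752804, 1.138998)

x = 0.7528, ẋ = 1.1390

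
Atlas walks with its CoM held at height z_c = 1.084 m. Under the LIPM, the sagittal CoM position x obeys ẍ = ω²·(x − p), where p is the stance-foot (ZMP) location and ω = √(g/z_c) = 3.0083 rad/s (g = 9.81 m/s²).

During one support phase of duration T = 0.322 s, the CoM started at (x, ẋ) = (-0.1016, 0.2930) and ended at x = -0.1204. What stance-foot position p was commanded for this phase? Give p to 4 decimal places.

ωT = 3.0083·0.322 = 0.968673; cosh(ωT) = 1.507016, sinh(ωT) = 1.127429
x(T) = p + (x₀−p)·cosh(ωT) + (ẋ₀/ω)·sinh(ωT) ⇒ p·(1 − cosh) = x(T) − x₀·cosh − (ẋ₀/ω)·sinh
numerator   = -0.1204 − (-0.1016)·1.507016 − (0.2930/3.0083)·1.127429 = -0.077096
denominator = 1 − 1.507016 = -0.507016
p = -0.077096 / -0.507016 = 0.1521

p = 0.1521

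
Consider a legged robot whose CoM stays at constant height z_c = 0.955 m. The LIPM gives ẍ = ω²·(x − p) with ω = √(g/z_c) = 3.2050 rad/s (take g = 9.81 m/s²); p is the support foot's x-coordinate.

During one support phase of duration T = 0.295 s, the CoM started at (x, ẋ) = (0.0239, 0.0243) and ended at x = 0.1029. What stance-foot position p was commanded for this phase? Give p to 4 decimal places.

ωT = 3.2050·0.295 = 0.945475; cosh(ωT) = 1.481265, sinh(ωT) = 1.092770
x(T) = p + (x₀−p)·cosh(ωT) + (ẋ₀/ω)·sinh(ωT) ⇒ p·(1 − cosh) = x(T) − x₀·cosh − (ẋ₀/ω)·sinh
numerator   = 0.1029 − (0.0239)·1.481265 − (0.0243/3.2050)·1.092770 = 0.059212
denominator = 1 − 1.481265 = -0.481265
p = 0.059212 / -0.481265 = -0.1230

p = -0.1230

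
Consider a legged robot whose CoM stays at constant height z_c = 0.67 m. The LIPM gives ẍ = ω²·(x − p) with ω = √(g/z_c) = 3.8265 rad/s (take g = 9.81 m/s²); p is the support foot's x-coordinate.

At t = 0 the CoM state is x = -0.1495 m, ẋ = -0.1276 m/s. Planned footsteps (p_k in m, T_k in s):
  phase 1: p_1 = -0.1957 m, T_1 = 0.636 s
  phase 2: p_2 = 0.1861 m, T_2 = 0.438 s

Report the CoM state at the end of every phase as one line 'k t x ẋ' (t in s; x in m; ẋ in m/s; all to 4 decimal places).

1 0.6360 -0.1189 0.2670
2 1.0740 -0.4776 -2.2713

phase 1: p=-0.1957, T=0.636, ωT=2.433654, cosh=5.744090, sinh=5.656374; start (x,ẋ)=(-0.149500, -0.127600) → end (x,ẋ)=(-0.118943, 0.267012)
phase 2: p=0.1861, T=0.438, ωT=1.676007, cosh=2.765647, sinh=2.578527; start (x,ẋ)=(-0.118943, 0.267012) → end (x,ẋ)=(-0.477612, -2.271314)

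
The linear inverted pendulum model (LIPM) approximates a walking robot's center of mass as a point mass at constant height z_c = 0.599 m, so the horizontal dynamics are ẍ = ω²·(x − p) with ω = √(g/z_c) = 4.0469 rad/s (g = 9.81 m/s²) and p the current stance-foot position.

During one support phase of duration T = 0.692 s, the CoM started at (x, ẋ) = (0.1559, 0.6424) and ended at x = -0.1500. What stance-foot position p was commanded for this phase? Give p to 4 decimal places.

p = 0.3773

ωT = 4.0469·0.692 = 2.800455; cosh(ωT) = 8.256455, sinh(ωT) = 8.195673
x(T) = p + (x₀−p)·cosh(ωT) + (ẋ₀/ω)·sinh(ωT) ⇒ p·(1 − cosh) = x(T) − x₀·cosh − (ẋ₀/ω)·sinh
numerator   = -0.1500 − (0.1559)·8.256455 − (0.6424/4.0469)·8.195673 = -2.738152
denominator = 1 − 8.256455 = -7.256455
p = -2.738152 / -7.256455 = 0.3773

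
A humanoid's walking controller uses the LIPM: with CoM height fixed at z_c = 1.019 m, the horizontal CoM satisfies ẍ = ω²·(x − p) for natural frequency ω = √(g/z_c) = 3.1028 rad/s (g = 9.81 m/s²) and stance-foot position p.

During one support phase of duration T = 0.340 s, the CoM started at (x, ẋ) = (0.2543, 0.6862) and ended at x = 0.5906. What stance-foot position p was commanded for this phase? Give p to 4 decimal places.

ωT = 3.1028·0.340 = 1.054952; cosh(ωT) = 1.610023, sinh(ωT) = 1.261814
x(T) = p + (x₀−p)·cosh(ωT) + (ẋ₀/ω)·sinh(ωT) ⇒ p·(1 − cosh) = x(T) − x₀·cosh − (ẋ₀/ω)·sinh
numerator   = 0.5906 − (0.2543)·1.610023 − (0.6862/3.1028)·1.261814 = -0.097886
denominator = 1 − 1.610023 = -0.610023
p = -0.097886 / -0.610023 = 0.1605

p = 0.1605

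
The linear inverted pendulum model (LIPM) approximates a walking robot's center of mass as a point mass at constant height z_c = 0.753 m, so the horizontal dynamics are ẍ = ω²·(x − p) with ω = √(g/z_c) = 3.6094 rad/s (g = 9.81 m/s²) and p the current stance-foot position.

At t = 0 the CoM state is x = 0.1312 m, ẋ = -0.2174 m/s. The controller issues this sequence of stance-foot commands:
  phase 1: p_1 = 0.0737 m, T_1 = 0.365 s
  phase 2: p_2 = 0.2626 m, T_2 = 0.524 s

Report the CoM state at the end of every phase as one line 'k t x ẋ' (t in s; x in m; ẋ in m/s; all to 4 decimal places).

phase 1: p=0.0737, T=0.365, ωT=1.317431, cosh=2.000820, sinh=1.732997; start (x,ẋ)=(0.131200, -0.217400) → end (x,ẋ)=(0.084366, -0.075311)
phase 2: p=0.2626, T=0.524, ωT=1.891326, cosh=3.389510, sinh=3.238639; start (x,ẋ)=(0.084366, -0.075311) → end (x,ẋ)=(-0.409101, -2.338743)

1 0.3650 0.0844 -0.0753
2 0.8890 -0.4091 -2.3387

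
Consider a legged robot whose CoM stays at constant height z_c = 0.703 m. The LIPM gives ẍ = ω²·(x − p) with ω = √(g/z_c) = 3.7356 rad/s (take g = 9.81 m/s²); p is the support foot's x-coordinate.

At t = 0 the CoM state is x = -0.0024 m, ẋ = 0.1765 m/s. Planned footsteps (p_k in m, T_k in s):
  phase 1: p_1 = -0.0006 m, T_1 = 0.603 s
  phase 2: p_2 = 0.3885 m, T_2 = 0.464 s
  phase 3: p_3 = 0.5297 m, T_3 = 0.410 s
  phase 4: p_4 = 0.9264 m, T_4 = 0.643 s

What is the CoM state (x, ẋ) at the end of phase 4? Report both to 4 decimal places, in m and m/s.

x = 1.3551, ẋ = 1.7512

phase 1: p=-0.0006, T=0.603, ωT=2.252567, cosh=4.808625, sinh=4.703496; start (x,ẋ)=(-0.002400, 0.176500) → end (x,ẋ)=(0.212976, 0.817096)
phase 2: p=0.3885, T=0.464, ωT=1.733318, cosh=2.918050, sinh=2.741353; start (x,ẋ)=(0.212976, 0.817096) → end (x,ẋ)=(0.475933, 0.586852)
phase 3: p=0.5297, T=0.410, ωT=1.531596, cosh=2.420872, sinh=2.204681; start (x,ẋ)=(0.475933, 0.586852) → end (x,ẋ)=(0.745886, 0.977880)
phase 4: p=0.9264, T=0.643, ωT=2.401991, cosh=5.567840, sinh=5.477303; start (x,ẋ)=(0.745886, 0.977880) → end (x,ẋ)=(1.355141, 1.751190)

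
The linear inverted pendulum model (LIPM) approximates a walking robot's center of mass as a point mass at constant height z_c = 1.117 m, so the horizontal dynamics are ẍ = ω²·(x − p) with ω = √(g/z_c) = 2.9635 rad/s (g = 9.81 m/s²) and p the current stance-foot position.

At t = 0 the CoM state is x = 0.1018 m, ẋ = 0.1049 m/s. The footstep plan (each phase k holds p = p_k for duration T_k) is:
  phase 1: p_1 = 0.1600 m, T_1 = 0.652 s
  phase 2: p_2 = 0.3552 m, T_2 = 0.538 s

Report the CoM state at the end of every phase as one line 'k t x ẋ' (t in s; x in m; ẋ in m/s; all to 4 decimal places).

phase 1: p=0.1600, T=0.652, ωT=1.932202, cosh=3.524763, sinh=3.379934; start (x,ẋ)=(0.101800, 0.104900) → end (x,ẋ)=(0.074499, -0.213209)
phase 2: p=0.3552, T=0.538, ωT=1.594363, cosh=2.564114, sinh=2.361076; start (x,ẋ)=(0.074499, -0.213209) → end (x,ẋ)=(-0.534416, -2.510768)

1 0.6520 0.0745 -0.2132
2 1.1900 -0.5344 -2.5108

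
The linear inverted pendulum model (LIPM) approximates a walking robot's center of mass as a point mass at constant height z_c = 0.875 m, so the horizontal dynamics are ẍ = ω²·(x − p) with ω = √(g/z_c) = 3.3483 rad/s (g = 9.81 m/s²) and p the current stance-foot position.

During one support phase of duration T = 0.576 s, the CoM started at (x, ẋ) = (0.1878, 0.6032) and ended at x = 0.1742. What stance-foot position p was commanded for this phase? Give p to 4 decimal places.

ωT = 3.3483·0.576 = 1.928621; cosh(ωT) = 3.512682, sinh(ωT) = 3.367333
x(T) = p + (x₀−p)·cosh(ωT) + (ẋ₀/ω)·sinh(ωT) ⇒ p·(1 − cosh) = x(T) − x₀·cosh − (ẋ₀/ω)·sinh
numerator   = 0.1742 − (0.1878)·3.512682 − (0.6032/3.3483)·3.367333 = -1.092110
denominator = 1 − 3.512682 = -2.512682
p = -1.092110 / -2.512682 = 0.4346

p = 0.4346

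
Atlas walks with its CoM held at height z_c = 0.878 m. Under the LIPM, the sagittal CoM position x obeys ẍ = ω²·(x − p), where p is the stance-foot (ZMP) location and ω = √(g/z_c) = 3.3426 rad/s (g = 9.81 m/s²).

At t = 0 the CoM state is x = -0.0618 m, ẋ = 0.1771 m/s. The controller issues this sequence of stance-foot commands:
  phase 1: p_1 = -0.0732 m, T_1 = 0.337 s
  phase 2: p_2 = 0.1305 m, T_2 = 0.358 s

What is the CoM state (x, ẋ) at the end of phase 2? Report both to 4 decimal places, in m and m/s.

phase 1: p=-0.0732, T=0.337, ωT=1.126456, cosh=1.704443, sinh=1.380263; start (x,ẋ)=(-0.061800, 0.177100) → end (x,ẋ)=(0.019361, 0.354453)
phase 2: p=0.1305, T=0.358, ωT=1.196651, cosh=1.805610, sinh=1.503406; start (x,ẋ)=(0.019361, 0.354453) → end (x,ẋ)=(0.089248, 0.081497)

x = 0.0892, ẋ = 0.0815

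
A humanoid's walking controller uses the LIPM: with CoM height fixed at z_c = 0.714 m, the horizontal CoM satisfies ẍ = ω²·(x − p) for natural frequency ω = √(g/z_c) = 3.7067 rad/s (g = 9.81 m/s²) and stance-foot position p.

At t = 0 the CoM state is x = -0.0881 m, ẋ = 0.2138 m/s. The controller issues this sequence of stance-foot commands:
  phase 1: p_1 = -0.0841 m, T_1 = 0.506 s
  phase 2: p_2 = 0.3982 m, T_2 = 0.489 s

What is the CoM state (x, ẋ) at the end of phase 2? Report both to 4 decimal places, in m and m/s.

x = -0.0464, ẋ = -1.3506

phase 1: p=-0.0841, T=0.506, ωT=1.875590, cosh=3.338967, sinh=3.185702; start (x,ẋ)=(-0.088100, 0.213800) → end (x,ẋ)=(0.086293, 0.666637)
phase 2: p=0.3982, T=0.489, ωT=1.812576, cosh=3.144722, sinh=2.981489; start (x,ẋ)=(0.086293, 0.666637) → end (x,ẋ)=(-0.046449, -1.350643)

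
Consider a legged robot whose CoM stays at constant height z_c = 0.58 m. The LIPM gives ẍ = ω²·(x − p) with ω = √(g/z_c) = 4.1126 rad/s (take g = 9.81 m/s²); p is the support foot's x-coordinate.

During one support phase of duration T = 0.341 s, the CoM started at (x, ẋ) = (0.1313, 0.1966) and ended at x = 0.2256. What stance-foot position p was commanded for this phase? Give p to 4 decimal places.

p = 0.1287

ωT = 4.1126·0.341 = 1.402397; cosh(ωT) = 2.155468, sinh(ωT) = 1.909462
x(T) = p + (x₀−p)·cosh(ωT) + (ẋ₀/ω)·sinh(ωT) ⇒ p·(1 − cosh) = x(T) − x₀·cosh − (ẋ₀/ω)·sinh
numerator   = 0.2256 − (0.1313)·2.155468 − (0.1966/4.1126)·1.909462 = -0.148694
denominator = 1 − 2.155468 = -1.155468
p = -0.148694 / -1.155468 = 0.1287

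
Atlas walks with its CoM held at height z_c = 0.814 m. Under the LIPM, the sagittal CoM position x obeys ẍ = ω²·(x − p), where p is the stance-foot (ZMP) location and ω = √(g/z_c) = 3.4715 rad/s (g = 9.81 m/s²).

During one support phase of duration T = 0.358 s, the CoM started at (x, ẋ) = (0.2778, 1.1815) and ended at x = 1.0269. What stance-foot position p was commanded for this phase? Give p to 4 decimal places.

ωT = 3.4715·0.358 = 1.242797; cosh(ωT) = 1.876934, sinh(ωT) = 1.588358
x(T) = p + (x₀−p)·cosh(ωT) + (ẋ₀/ω)·sinh(ωT) ⇒ p·(1 − cosh) = x(T) − x₀·cosh − (ẋ₀/ω)·sinh
numerator   = 1.0269 − (0.2778)·1.876934 − (1.1815/3.4715)·1.588358 = -0.035099
denominator = 1 − 1.876934 = -0.876934
p = -0.035099 / -0.876934 = 0.0400

p = 0.0400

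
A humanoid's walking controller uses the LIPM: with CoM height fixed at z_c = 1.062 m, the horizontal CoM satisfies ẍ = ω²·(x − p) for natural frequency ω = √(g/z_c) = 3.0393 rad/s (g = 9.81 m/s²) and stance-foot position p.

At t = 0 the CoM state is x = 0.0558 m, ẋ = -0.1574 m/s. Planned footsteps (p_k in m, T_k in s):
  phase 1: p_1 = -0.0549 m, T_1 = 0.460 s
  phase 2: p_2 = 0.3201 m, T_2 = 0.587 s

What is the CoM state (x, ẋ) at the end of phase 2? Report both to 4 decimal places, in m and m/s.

x = -0.1146, ẋ = -1.1501

phase 1: p=-0.0549, T=0.460, ωT=1.398078, cosh=2.147242, sinh=1.900171; start (x,ẋ)=(0.055800, -0.157400) → end (x,ẋ)=(0.084393, 0.301338)
phase 2: p=0.3201, T=0.587, ωT=1.784069, cosh=3.060994, sinh=2.893041; start (x,ẋ)=(0.084393, 0.301338) → end (x,ẋ)=(-0.114561, -1.150135)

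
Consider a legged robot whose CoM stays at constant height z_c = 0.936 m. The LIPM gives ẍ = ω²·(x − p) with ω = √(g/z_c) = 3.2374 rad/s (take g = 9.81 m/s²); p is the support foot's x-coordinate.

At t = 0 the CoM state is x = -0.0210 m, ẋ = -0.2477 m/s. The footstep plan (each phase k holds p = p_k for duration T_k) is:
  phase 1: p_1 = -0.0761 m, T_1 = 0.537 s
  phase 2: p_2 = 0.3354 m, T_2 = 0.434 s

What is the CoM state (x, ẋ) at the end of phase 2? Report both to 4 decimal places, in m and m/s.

phase 1: p=-0.0761, T=0.537, ωT=1.738484, cosh=2.932249, sinh=2.756462; start (x,ẋ)=(-0.021000, -0.247700) → end (x,ẋ)=(-0.125436, -0.234618)
phase 2: p=0.3354, T=0.434, ωT=1.405032, cosh=2.160507, sinh=1.915148; start (x,ẋ)=(-0.125436, -0.234618) → end (x,ẋ)=(-0.799032, -3.364121)

x = -0.7990, ẋ = -3.3641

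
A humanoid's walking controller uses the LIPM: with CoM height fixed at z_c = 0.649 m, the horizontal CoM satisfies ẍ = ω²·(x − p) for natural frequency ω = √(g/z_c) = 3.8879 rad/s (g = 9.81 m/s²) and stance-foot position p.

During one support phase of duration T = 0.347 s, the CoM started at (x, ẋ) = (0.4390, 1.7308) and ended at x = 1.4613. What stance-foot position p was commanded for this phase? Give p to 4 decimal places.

p = 0.2287

ωT = 3.8879·0.347 = 1.349101; cosh(ωT) = 2.056717, sinh(ωT) = 1.797244
x(T) = p + (x₀−p)·cosh(ωT) + (ẋ₀/ω)·sinh(ωT) ⇒ p·(1 − cosh) = x(T) − x₀·cosh − (ẋ₀/ω)·sinh
numerator   = 1.4613 − (0.4390)·2.056717 − (1.7308/3.8879)·1.797244 = -0.241689
denominator = 1 − 2.056717 = -1.056717
p = -0.241689 / -1.056717 = 0.2287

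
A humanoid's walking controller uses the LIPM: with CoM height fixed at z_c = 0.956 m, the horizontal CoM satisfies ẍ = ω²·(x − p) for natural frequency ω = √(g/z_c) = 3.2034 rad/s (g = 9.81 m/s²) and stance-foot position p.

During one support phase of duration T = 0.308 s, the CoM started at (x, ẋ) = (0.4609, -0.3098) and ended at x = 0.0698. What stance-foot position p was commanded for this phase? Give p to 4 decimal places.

ωT = 3.2034·0.308 = 0.986647; cosh(ωT) = 1.527526, sinh(ωT) = 1.154701
x(T) = p + (x₀−p)·cosh(ωT) + (ẋ₀/ω)·sinh(ωT) ⇒ p·(1 − cosh) = x(T) − x₀·cosh − (ẋ₀/ω)·sinh
numerator   = 0.0698 − (0.4609)·1.527526 − (-0.3098/3.2034)·1.154701 = -0.522566
denominator = 1 − 1.527526 = -0.527526
p = -0.522566 / -0.527526 = 0.9906

p = 0.9906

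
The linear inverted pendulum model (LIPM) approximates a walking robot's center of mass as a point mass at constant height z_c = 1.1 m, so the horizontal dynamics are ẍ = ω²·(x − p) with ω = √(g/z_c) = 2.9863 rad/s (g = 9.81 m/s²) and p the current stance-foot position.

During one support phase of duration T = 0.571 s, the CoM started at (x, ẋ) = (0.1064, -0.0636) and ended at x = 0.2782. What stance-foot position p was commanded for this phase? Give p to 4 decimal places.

p = -0.0176

ωT = 2.9863·0.571 = 1.705177; cosh(ωT) = 2.842051, sinh(ωT) = 2.660310
x(T) = p + (x₀−p)·cosh(ωT) + (ẋ₀/ω)·sinh(ωT) ⇒ p·(1 − cosh) = x(T) − x₀·cosh − (ẋ₀/ω)·sinh
numerator   = 0.2782 − (0.1064)·2.842051 − (-0.0636/2.9863)·2.660310 = 0.032463
denominator = 1 − 2.842051 = -1.842051
p = 0.032463 / -1.842051 = -0.0176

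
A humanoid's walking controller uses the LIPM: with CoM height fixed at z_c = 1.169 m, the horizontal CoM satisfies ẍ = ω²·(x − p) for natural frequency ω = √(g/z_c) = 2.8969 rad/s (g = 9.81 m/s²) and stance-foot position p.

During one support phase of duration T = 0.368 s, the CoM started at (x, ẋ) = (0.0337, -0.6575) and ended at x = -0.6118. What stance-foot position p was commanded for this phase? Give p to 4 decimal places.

p = 0.6025

ωT = 2.8969·0.368 = 1.066059; cosh(ωT) = 1.624138, sinh(ωT) = 1.279775
x(T) = p + (x₀−p)·cosh(ωT) + (ẋ₀/ω)·sinh(ωT) ⇒ p·(1 − cosh) = x(T) − x₀·cosh − (ẋ₀/ω)·sinh
numerator   = -0.6118 − (0.0337)·1.624138 − (-0.6575/2.8969)·1.279775 = -0.376067
denominator = 1 − 1.624138 = -0.624138
p = -0.376067 / -0.624138 = 0.6025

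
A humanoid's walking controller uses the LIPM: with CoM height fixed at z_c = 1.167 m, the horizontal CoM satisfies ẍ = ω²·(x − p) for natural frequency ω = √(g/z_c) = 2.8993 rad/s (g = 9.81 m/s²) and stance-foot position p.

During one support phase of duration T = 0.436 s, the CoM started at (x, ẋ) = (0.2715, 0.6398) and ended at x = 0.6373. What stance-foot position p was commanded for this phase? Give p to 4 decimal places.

ωT = 2.8993·0.436 = 1.264095; cosh(ωT) = 1.911191, sinh(ωT) = 1.628696
x(T) = p + (x₀−p)·cosh(ωT) + (ẋ₀/ω)·sinh(ωT) ⇒ p·(1 − cosh) = x(T) − x₀·cosh − (ẋ₀/ω)·sinh
numerator   = 0.6373 − (0.2715)·1.911191 − (0.6398/2.8993)·1.628696 = -0.240999
denominator = 1 − 1.911191 = -0.911191
p = -0.240999 / -0.911191 = 0.2645

p = 0.2645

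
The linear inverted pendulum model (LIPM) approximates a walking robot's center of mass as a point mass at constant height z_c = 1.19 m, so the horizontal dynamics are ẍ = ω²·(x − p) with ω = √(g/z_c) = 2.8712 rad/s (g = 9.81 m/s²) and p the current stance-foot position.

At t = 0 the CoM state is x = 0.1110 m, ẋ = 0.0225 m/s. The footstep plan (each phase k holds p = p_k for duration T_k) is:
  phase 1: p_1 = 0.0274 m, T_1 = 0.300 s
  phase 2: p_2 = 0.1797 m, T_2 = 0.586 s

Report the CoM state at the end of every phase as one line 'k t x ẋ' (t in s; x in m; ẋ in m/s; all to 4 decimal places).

1 0.3000 0.1516 0.2647
2 0.8860 0.3408 0.5269

phase 1: p=0.0274, T=0.300, ωT=0.861360, cosh=1.394482, sinh=0.971895; start (x,ẋ)=(0.111000, 0.022500) → end (x,ẋ)=(0.151595, 0.264662)
phase 2: p=0.1797, T=0.586, ωT=1.682523, cosh=2.782508, sinh=2.596604; start (x,ẋ)=(0.151595, 0.264662) → end (x,ẋ)=(0.340848, 0.526890)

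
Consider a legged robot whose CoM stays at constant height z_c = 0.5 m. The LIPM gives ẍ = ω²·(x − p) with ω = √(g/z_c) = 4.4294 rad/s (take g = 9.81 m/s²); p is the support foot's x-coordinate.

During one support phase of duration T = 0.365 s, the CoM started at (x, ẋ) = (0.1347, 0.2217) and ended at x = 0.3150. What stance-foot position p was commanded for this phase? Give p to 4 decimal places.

ωT = 4.4294·0.365 = 1.616731; cosh(ωT) = 2.617573, sinh(ωT) = 2.419026
x(T) = p + (x₀−p)·cosh(ωT) + (ẋ₀/ω)·sinh(ωT) ⇒ p·(1 − cosh) = x(T) − x₀·cosh − (ẋ₀/ω)·sinh
numerator   = 0.3150 − (0.1347)·2.617573 − (0.2217/4.4294)·2.419026 = -0.158664
denominator = 1 − 2.617573 = -1.617573
p = -0.158664 / -1.617573 = 0.0981

p = 0.0981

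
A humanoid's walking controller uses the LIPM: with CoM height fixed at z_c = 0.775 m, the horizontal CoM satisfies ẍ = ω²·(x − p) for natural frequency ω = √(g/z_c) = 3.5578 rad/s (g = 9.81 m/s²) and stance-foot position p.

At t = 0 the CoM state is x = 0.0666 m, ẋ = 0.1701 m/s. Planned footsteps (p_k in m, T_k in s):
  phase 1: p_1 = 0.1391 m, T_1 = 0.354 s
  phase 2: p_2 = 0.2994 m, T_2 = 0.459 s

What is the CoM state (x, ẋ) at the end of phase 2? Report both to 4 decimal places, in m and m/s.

phase 1: p=0.1391, T=0.354, ωT=1.259461, cosh=1.903665, sinh=1.619858; start (x,ẋ)=(0.066600, 0.170100) → end (x,ẋ)=(0.078530, -0.094014)
phase 2: p=0.2994, T=0.459, ωT=1.633030, cosh=2.657350, sinh=2.462014; start (x,ẋ)=(0.078530, -0.094014) → end (x,ẋ)=(-0.352586, -2.184501)

x = -0.3526, ẋ = -2.1845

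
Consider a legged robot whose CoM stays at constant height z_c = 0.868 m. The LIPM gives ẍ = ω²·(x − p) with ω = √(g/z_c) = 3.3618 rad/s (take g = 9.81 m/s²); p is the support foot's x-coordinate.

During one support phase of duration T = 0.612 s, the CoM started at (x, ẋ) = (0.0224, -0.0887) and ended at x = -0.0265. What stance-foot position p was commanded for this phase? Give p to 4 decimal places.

ωT = 3.3618·0.612 = 2.057422; cosh(ωT) = 3.976774, sinh(ωT) = 3.848991
x(T) = p + (x₀−p)·cosh(ωT) + (ẋ₀/ω)·sinh(ωT) ⇒ p·(1 − cosh) = x(T) − x₀·cosh − (ẋ₀/ω)·sinh
numerator   = -0.0265 − (0.0224)·3.976774 − (-0.0887/3.3618)·3.848991 = -0.014025
denominator = 1 − 3.976774 = -2.976774
p = -0.014025 / -2.976774 = 0.0047

p = 0.0047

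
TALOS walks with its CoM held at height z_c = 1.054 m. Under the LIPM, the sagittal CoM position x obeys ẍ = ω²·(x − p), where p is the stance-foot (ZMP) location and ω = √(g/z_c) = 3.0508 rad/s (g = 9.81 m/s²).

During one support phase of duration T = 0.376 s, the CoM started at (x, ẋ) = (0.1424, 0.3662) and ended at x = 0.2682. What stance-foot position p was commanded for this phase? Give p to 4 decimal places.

ωT = 3.0508·0.376 = 1.147101; cosh(ωT) = 1.733303, sinh(ωT) = 1.415747
x(T) = p + (x₀−p)·cosh(ωT) + (ẋ₀/ω)·sinh(ωT) ⇒ p·(1 − cosh) = x(T) − x₀·cosh − (ẋ₀/ω)·sinh
numerator   = 0.2682 − (0.1424)·1.733303 − (0.3662/3.0508)·1.415747 = -0.148560
denominator = 1 − 1.733303 = -0.733303
p = -0.148560 / -0.733303 = 0.2026

p = 0.2026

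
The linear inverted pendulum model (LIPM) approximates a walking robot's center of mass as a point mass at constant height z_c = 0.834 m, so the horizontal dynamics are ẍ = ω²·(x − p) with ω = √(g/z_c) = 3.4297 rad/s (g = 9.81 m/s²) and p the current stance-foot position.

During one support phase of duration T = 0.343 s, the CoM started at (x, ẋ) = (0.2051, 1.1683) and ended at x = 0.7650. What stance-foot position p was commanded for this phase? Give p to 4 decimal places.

p = 0.1276

ωT = 3.4297·0.343 = 1.176387; cosh(ωT) = 1.775514, sinh(ωT) = 1.467123
x(T) = p + (x₀−p)·cosh(ωT) + (ẋ₀/ω)·sinh(ωT) ⇒ p·(1 − cosh) = x(T) − x₀·cosh − (ẋ₀/ω)·sinh
numerator   = 0.7650 − (0.2051)·1.775514 − (1.1683/3.4297)·1.467123 = -0.098922
denominator = 1 − 1.775514 = -0.775514
p = -0.098922 / -0.775514 = 0.1276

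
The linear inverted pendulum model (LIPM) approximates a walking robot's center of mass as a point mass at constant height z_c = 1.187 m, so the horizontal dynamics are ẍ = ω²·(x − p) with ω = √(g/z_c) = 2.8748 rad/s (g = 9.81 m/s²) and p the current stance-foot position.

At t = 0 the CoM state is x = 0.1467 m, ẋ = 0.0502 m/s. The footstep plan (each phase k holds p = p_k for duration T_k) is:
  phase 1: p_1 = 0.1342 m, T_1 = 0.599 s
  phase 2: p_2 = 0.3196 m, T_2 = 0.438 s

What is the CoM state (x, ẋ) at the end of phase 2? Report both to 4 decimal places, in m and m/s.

phase 1: p=0.1342, T=0.599, ωT=1.722005, cosh=2.887223, sinh=2.708515; start (x,ẋ)=(0.146700, 0.050200) → end (x,ẋ)=(0.217587, 0.242269)
phase 2: p=0.3196, T=0.438, ωT=1.259162, cosh=1.903181, sinh=1.619289; start (x,ẋ)=(0.217587, 0.242269) → end (x,ẋ)=(0.261913, -0.013804)

x = 0.2619, ẋ = -0.0138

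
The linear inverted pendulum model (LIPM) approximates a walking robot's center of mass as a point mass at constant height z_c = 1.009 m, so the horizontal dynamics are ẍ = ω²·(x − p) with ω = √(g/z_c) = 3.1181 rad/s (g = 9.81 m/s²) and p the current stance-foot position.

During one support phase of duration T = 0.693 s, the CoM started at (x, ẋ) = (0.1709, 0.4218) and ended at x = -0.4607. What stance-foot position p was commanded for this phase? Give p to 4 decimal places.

ωT = 3.1181·0.693 = 2.160843; cosh(ωT) = 4.396841, sinh(ωT) = 4.281613
x(T) = p + (x₀−p)·cosh(ωT) + (ẋ₀/ω)·sinh(ωT) ⇒ p·(1 − cosh) = x(T) − x₀·cosh − (ẋ₀/ω)·sinh
numerator   = -0.4607 − (0.1709)·4.396841 − (0.4218/3.1181)·4.281613 = -1.791314
denominator = 1 − 4.396841 = -3.396841
p = -1.791314 / -3.396841 = 0.5273

p = 0.5273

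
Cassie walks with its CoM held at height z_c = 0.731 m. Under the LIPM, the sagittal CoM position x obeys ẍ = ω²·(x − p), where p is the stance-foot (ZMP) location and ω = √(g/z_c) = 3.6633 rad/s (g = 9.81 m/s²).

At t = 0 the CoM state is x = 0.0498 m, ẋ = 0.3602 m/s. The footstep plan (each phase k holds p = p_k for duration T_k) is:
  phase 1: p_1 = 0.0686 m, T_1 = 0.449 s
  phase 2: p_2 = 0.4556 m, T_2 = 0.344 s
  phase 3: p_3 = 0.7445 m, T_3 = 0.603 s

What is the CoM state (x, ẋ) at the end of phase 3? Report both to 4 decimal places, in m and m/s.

x = -0.1925, ẋ = -3.2696

phase 1: p=0.0686, T=0.449, ωT=1.644822, cosh=2.686567, sinh=2.493520; start (x,ẋ)=(0.049800, 0.360200) → end (x,ẋ)=(0.263272, 0.795972)
phase 2: p=0.4556, T=0.344, ωT=1.260175, cosh=1.904822, sinh=1.621217; start (x,ẋ)=(0.263272, 0.795972) → end (x,ẋ)=(0.441512, 0.373948)
phase 3: p=0.7445, T=0.603, ωT=2.208970, cosh=4.608072, sinh=4.498259; start (x,ẋ)=(0.441512, 0.373948) → end (x,ẋ)=(-0.192509, -3.269594)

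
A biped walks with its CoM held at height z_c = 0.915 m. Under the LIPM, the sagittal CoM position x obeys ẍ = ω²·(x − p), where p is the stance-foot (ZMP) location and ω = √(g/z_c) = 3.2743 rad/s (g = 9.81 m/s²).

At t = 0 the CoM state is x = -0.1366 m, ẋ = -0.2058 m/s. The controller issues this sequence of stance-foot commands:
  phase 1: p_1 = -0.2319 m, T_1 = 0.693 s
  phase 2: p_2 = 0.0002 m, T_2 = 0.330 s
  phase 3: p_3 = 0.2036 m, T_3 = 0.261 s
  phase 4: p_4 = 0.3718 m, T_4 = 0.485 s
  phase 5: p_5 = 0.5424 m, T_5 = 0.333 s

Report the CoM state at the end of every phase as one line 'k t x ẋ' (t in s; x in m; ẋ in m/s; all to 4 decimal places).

1 0.6930 -0.0668 0.4869
2 1.0230 0.0839 0.5139
3 1.2840 0.1885 0.3360
4 1.7690 0.1452 -0.5506
5 2.1020 -0.3371 -2.6277

phase 1: p=-0.2319, T=0.693, ωT=2.269090, cosh=4.887001, sinh=4.783595; start (x,ẋ)=(-0.136600, -0.205800) → end (x,ẋ)=(-0.066833, 0.486932)
phase 2: p=0.0002, T=0.330, ωT=1.080519, cosh=1.642814, sinh=1.303394; start (x,ẋ)=(-0.066833, 0.486932) → end (x,ẋ)=(0.083910, 0.513863)
phase 3: p=0.2036, T=0.261, ωT=0.854592, cosh=1.387936, sinh=0.962480; start (x,ẋ)=(0.083910, 0.513863) → end (x,ẋ)=(0.188527, 0.336011)
phase 4: p=0.3718, T=0.485, ωT=1.588036, cosh=2.549226, sinh=2.344899; start (x,ẋ)=(0.188527, 0.336011) → end (x,ẋ)=(0.145232, -0.550581)
phase 5: p=0.5424, T=0.333, ωT=1.090342, cosh=1.655696, sinh=1.319595; start (x,ẋ)=(0.145232, -0.550581) → end (x,ẋ)=(-0.337082, -2.627657)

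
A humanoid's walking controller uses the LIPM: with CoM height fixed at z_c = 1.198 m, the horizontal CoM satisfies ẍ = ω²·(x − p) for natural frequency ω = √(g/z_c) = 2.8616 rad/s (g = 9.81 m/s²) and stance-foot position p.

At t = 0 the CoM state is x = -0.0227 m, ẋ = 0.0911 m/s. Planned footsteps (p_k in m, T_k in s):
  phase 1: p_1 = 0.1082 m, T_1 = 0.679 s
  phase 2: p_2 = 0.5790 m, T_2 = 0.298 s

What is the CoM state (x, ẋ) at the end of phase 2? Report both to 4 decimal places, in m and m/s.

phase 1: p=0.1082, T=0.679, ωT=1.943026, cosh=3.561556, sinh=3.418287; start (x,ẋ)=(-0.022700, 0.091100) → end (x,ẋ)=(-0.249185, -0.955976)
phase 2: p=0.5790, T=0.298, ωT=0.852757, cosh=1.386172, sinh=0.959934; start (x,ẋ)=(-0.249185, -0.955976) → end (x,ẋ)=(-0.889693, -3.600128)

x = -0.8897, ẋ = -3.6001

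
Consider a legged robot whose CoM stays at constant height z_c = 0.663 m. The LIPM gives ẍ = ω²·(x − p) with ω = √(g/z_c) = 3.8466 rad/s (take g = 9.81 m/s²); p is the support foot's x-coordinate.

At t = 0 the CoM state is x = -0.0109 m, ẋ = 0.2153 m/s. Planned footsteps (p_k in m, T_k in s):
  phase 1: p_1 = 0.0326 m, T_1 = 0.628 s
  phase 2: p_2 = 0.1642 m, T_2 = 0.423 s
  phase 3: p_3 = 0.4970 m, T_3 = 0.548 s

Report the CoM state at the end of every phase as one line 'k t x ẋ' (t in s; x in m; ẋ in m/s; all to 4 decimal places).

1 0.6280 0.0980 0.2857
2 1.0510 0.1709 0.1318
3 1.5990 -0.7260 -4.5361

phase 1: p=0.0326, T=0.628, ωT=2.415665, cosh=5.643260, sinh=5.553952; start (x,ẋ)=(-0.010900, 0.215300) → end (x,ẋ)=(0.097981, 0.285667)
phase 2: p=0.1642, T=0.423, ωT=1.627112, cosh=2.642826, sinh=2.446329; start (x,ẋ)=(0.097981, 0.285667) → end (x,ẋ)=(0.170872, 0.131847)
phase 3: p=0.4970, T=0.548, ωT=2.107937, cosh=4.176365, sinh=4.054876; start (x,ẋ)=(0.170872, 0.131847) → end (x,ẋ)=(-0.726045, -4.536142)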